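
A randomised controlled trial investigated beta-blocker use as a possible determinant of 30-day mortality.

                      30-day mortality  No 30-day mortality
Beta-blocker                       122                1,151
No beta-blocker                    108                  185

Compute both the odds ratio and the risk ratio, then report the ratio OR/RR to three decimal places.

Cells: a = 122, b = 1151, c = 108, d = 185.
OR = (122·185)/(1151·108) = 22570/124308 = 0.18157
Risk in exposed = 122/1273 = 0.09584; risk in unexposed = 108/293 = 0.36860; RR = 0.26000
OR/RR = 0.18157 / 0.26000 = 0.69832
The outcome is not rare, so the OR lies further from 1 than the RR.

0.698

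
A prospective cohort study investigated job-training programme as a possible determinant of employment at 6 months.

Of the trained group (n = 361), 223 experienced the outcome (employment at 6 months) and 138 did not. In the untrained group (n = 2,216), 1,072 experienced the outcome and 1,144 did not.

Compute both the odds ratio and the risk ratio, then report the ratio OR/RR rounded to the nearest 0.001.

1.350

From the description: a = 223, b = 138, c = 1072, d = 1144.
OR = (223·1144)/(138·1072) = 255112/147936 = 1.72448
Risk in exposed = 223/361 = 0.61773; risk in unexposed = 1072/2216 = 0.48375; RR = 1.27695
OR/RR = 1.72448 / 1.27695 = 1.35047
The outcome is not rare, so the OR lies further from 1 than the RR.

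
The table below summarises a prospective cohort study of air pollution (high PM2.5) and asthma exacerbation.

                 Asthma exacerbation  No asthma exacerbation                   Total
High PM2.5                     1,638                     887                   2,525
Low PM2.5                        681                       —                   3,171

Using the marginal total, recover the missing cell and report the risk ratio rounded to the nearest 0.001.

3.021

The missing cell is in the unexposed row: 3171 − 681 = 2490.
So a = 1638, b = 887, c = 681, d = 2490.
RR = [a/(a+b)] / [c/(c+d)] = (1638/2525) / (681/3171) = 0.64871/0.21476 = 3.02066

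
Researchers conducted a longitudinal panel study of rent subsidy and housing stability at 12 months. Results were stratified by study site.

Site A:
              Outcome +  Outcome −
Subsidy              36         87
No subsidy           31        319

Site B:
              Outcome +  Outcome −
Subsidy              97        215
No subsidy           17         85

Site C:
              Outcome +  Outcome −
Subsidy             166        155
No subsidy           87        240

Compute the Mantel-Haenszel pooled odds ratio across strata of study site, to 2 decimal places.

2.99

OR_MH = Σ(aᵢdᵢ/nᵢ) / Σ(bᵢcᵢ/nᵢ), where nᵢ is the stratum total.
Stratum 1 (Site A): n = 473; a·d/n = 36·319/473 = 24.2791; b·c/n = 87·31/473 = 5.7019
Stratum 2 (Site B): n = 414; a·d/n = 97·85/414 = 19.9155; b·c/n = 215·17/414 = 8.8285
Stratum 3 (Site C): n = 648; a·d/n = 166·240/648 = 61.4815; b·c/n = 155·87/648 = 20.8102
OR_MH = (24.2791 + 19.9155 + 61.4815) / (5.7019 + 8.8285 + 20.8102) = 105.6760 / 35.3406 = 2.99022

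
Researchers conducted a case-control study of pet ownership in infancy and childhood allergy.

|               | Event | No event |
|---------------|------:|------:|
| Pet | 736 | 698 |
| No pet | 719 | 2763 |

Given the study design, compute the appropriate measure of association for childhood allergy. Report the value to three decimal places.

4.052

Cells: a = 736, b = 698, c = 719, d = 2763.
This is a case-control study: participants were sampled on outcome status, so risks in the source population cannot be estimated directly — relative risk is not valid here. The odds ratio is the appropriate measure.
OR = (a·d)/(b·c) = (736 × 2763) / (698 × 719) = 2033568 / 501862 = 4.05205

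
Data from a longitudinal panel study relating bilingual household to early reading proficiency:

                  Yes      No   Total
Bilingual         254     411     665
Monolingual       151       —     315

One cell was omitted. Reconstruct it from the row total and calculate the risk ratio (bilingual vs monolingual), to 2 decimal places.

The missing cell is in the unexposed row: 315 − 151 = 164.
So a = 254, b = 411, c = 151, d = 164.
RR = [a/(a+b)] / [c/(c+d)] = (254/665) / (151/315) = 0.38195/0.47937 = 0.79679

0.80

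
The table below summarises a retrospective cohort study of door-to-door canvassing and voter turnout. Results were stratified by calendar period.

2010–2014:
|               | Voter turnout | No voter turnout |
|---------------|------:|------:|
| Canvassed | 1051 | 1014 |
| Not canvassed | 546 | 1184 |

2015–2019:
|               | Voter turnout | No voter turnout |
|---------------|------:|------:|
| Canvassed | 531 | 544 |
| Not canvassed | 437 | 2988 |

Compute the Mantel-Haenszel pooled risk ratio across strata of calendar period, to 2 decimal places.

RR_MH = Σ(aᵢ·n₀ᵢ/nᵢ) / Σ(cᵢ·n₁ᵢ/nᵢ), with n₁ᵢ = aᵢ+bᵢ (exposed), n₀ᵢ = cᵢ+dᵢ (unexposed), nᵢ = n₁ᵢ+n₀ᵢ.
Stratum 1 (2010–2014): n₁ = 2065, n₀ = 1730, n = 3795; a·n₀/n = 1051·1730/3795 = 479.1120; c·n₁/n = 546·2065/3795 = 297.0988
Stratum 2 (2015–2019): n₁ = 1075, n₀ = 3425, n = 4500; a·n₀/n = 531·3425/4500 = 404.1500; c·n₁/n = 437·1075/4500 = 104.3944
RR_MH = (479.1120 + 404.1500) / (297.0988 + 104.3944) = 883.2620 / 401.4933 = 2.19994

2.20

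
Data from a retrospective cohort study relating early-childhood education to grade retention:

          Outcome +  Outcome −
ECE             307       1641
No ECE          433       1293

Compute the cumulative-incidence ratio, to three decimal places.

Cells: a = 307, b = 1641, c = 433, d = 1293.
Risk in exposed = 307/1948 = 0.15760; risk in unexposed = 433/1726 = 0.25087.
RR = 0.15760 / 0.25087 = 0.62821
The risk is 37% lower among the exposed than among the unexposed.

0.628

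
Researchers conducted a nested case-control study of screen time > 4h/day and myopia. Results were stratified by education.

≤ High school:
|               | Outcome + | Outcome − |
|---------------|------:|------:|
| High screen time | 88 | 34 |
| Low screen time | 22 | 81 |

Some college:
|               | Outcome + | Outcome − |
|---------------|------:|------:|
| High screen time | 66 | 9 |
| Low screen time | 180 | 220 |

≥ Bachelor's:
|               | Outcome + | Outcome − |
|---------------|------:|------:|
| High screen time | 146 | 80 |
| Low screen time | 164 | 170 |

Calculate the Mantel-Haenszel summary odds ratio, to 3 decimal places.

OR_MH = Σ(aᵢdᵢ/nᵢ) / Σ(bᵢcᵢ/nᵢ), where nᵢ is the stratum total.
Stratum 1 (≤ High school): n = 225; a·d/n = 88·81/225 = 31.6800; b·c/n = 34·22/225 = 3.3244
Stratum 2 (Some college): n = 475; a·d/n = 66·220/475 = 30.5684; b·c/n = 9·180/475 = 3.4105
Stratum 3 (≥ Bachelor's): n = 560; a·d/n = 146·170/560 = 44.3214; b·c/n = 80·164/560 = 23.4286
OR_MH = (31.6800 + 30.5684 + 44.3214) / (3.3244 + 3.4105 + 23.4286) = 106.5698 / 30.1635 = 3.53307

3.533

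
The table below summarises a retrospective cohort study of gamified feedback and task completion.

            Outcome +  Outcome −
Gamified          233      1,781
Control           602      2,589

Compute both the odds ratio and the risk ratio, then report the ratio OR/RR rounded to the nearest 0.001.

0.917

Cells: a = 233, b = 1781, c = 602, d = 2589.
OR = (233·2589)/(1781·602) = 603237/1072162 = 0.56264
Risk in exposed = 233/2014 = 0.11569; risk in unexposed = 602/3191 = 0.18866; RR = 0.61323
OR/RR = 0.56264 / 0.61323 = 0.91749
The outcome is not rare, so the OR lies further from 1 than the RR.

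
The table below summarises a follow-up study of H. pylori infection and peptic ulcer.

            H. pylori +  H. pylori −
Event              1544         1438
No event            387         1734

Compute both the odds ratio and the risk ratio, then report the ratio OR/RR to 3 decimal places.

2.728

Reading the table with exposure as columns: a = 1544 (H. pylori +, case), b = 387 (H. pylori +, non-case), c = 1438 (H. pylori −, case), d = 1734.
OR = (1544·1734)/(387·1438) = 2677296/556506 = 4.81090
Risk in exposed = 1544/1931 = 0.79959; risk in unexposed = 1438/3172 = 0.45334; RR = 1.76376
OR/RR = 4.81090 / 1.76376 = 2.72764
The outcome is not rare, so the OR lies further from 1 than the RR.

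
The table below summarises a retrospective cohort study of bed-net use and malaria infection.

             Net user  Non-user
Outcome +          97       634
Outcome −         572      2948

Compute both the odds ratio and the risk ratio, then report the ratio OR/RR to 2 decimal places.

0.96

Reading the table with exposure as columns: a = 97 (Net user, case), b = 572 (Net user, non-case), c = 634 (Non-user, case), d = 2948.
OR = (97·2948)/(572·634) = 285956/362648 = 0.78852
Risk in exposed = 97/669 = 0.14499; risk in unexposed = 634/3582 = 0.17700; RR = 0.81918
OR/RR = 0.78852 / 0.81918 = 0.96257
The outcome is not rare, so the OR lies further from 1 than the RR.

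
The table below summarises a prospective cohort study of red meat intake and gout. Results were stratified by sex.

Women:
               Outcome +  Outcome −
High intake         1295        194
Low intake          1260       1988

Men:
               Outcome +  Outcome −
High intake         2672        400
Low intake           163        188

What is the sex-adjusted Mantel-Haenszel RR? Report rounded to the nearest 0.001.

RR_MH = Σ(aᵢ·n₀ᵢ/nᵢ) / Σ(cᵢ·n₁ᵢ/nᵢ), with n₁ᵢ = aᵢ+bᵢ (exposed), n₀ᵢ = cᵢ+dᵢ (unexposed), nᵢ = n₁ᵢ+n₀ᵢ.
Stratum 1 (Women): n₁ = 1489, n₀ = 3248, n = 4737; a·n₀/n = 1295·3248/4737 = 887.9375; c·n₁/n = 1260·1489/4737 = 396.0608
Stratum 2 (Men): n₁ = 3072, n₀ = 351, n = 3423; a·n₀/n = 2672·351/3423 = 273.9912; c·n₁/n = 163·3072/3423 = 146.2857
RR_MH = (887.9375 + 273.9912) / (396.0608 + 146.2857) = 1161.9287 / 542.3465 = 2.14241

2.142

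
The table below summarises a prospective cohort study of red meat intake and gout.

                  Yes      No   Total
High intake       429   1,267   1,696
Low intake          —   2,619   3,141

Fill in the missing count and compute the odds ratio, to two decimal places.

The missing cell is in the unexposed row: 3141 − 2619 = 522.
So a = 429, b = 1267, c = 522, d = 2619.
OR = (a·d)/(b·c) = (429 × 2619) / (1267 × 522) = 1123551 / 661374 = 1.69881

1.70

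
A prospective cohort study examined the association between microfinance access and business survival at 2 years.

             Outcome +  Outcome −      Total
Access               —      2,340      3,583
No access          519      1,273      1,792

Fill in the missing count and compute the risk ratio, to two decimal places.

The missing cell is in the exposed row: 3583 − 2340 = 1243.
So a = 1243, b = 2340, c = 519, d = 1273.
RR = [a/(a+b)] / [c/(c+d)] = (1243/3583) / (519/1792) = 0.34692/0.28962 = 1.19783

1.20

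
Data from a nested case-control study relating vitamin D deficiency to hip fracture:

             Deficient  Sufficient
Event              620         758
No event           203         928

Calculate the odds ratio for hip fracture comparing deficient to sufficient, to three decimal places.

3.739

Reading the table with exposure as columns: a = 620 (Deficient, case), b = 203 (Deficient, non-case), c = 758 (Sufficient, case), d = 928.
OR = (a·d)/(b·c) = (620 × 928) / (203 × 758) = 575360 / 153874 = 3.73916
The odds of hip fracture are about 3.74 times as high in the deficient group.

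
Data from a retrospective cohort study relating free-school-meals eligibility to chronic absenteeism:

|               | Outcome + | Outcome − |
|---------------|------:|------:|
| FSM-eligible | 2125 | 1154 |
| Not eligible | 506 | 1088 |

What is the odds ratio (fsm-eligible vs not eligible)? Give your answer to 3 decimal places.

3.959

Cells: a = 2125, b = 1154, c = 506, d = 1088.
OR = (a·d)/(b·c) = (2125 × 1088) / (1154 × 506) = 2312000 / 583924 = 3.95942
The odds of chronic absenteeism are about 3.96 times as high in the fsm-eligible group.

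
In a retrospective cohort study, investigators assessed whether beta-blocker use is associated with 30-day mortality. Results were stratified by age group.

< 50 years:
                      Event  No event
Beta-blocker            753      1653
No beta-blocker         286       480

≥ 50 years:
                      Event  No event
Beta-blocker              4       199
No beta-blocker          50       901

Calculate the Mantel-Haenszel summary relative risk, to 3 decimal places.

RR_MH = Σ(aᵢ·n₀ᵢ/nᵢ) / Σ(cᵢ·n₁ᵢ/nᵢ), with n₁ᵢ = aᵢ+bᵢ (exposed), n₀ᵢ = cᵢ+dᵢ (unexposed), nᵢ = n₁ᵢ+n₀ᵢ.
Stratum 1 (< 50 years): n₁ = 2406, n₀ = 766, n = 3172; a·n₀/n = 753·766/3172 = 181.8405; c·n₁/n = 286·2406/3172 = 216.9344
Stratum 2 (≥ 50 years): n₁ = 203, n₀ = 951, n = 1154; a·n₀/n = 4·951/1154 = 3.2964; c·n₁/n = 50·203/1154 = 8.7955
RR_MH = (181.8405 + 3.2964) / (216.9344 + 8.7955) = 185.1368 / 225.7299 = 0.82017

0.820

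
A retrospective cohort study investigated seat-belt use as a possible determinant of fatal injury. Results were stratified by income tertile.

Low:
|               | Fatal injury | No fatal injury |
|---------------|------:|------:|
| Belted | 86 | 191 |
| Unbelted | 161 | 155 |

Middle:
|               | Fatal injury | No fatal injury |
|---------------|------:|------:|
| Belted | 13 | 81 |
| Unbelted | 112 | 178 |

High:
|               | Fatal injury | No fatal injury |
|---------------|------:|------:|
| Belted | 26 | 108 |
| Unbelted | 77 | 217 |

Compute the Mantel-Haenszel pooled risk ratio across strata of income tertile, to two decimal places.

0.58

RR_MH = Σ(aᵢ·n₀ᵢ/nᵢ) / Σ(cᵢ·n₁ᵢ/nᵢ), with n₁ᵢ = aᵢ+bᵢ (exposed), n₀ᵢ = cᵢ+dᵢ (unexposed), nᵢ = n₁ᵢ+n₀ᵢ.
Stratum 1 (Low): n₁ = 277, n₀ = 316, n = 593; a·n₀/n = 86·316/593 = 45.8280; c·n₁/n = 161·277/593 = 75.2057
Stratum 2 (Middle): n₁ = 94, n₀ = 290, n = 384; a·n₀/n = 13·290/384 = 9.8177; c·n₁/n = 112·94/384 = 27.4167
Stratum 3 (High): n₁ = 134, n₀ = 294, n = 428; a·n₀/n = 26·294/428 = 17.8598; c·n₁/n = 77·134/428 = 24.1075
RR_MH = (45.8280 + 9.8177 + 17.8598) / (75.2057 + 27.4167 + 24.1075) = 73.5055 / 126.7299 = 0.58002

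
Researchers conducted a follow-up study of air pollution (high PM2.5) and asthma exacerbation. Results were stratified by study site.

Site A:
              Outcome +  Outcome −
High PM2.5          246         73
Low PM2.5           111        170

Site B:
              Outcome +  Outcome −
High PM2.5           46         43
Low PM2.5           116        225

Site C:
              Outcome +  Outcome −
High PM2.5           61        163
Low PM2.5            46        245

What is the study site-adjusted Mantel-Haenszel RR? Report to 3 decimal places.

RR_MH = Σ(aᵢ·n₀ᵢ/nᵢ) / Σ(cᵢ·n₁ᵢ/nᵢ), with n₁ᵢ = aᵢ+bᵢ (exposed), n₀ᵢ = cᵢ+dᵢ (unexposed), nᵢ = n₁ᵢ+n₀ᵢ.
Stratum 1 (Site A): n₁ = 319, n₀ = 281, n = 600; a·n₀/n = 246·281/600 = 115.2100; c·n₁/n = 111·319/600 = 59.0150
Stratum 2 (Site B): n₁ = 89, n₀ = 341, n = 430; a·n₀/n = 46·341/430 = 36.4791; c·n₁/n = 116·89/430 = 24.0093
Stratum 3 (Site C): n₁ = 224, n₀ = 291, n = 515; a·n₀/n = 61·291/515 = 34.4680; c·n₁/n = 46·224/515 = 20.0078
RR_MH = (115.2100 + 36.4791 + 34.4680) / (59.0150 + 24.0093 + 20.0078) = 186.1570 / 103.0321 = 1.80679

1.807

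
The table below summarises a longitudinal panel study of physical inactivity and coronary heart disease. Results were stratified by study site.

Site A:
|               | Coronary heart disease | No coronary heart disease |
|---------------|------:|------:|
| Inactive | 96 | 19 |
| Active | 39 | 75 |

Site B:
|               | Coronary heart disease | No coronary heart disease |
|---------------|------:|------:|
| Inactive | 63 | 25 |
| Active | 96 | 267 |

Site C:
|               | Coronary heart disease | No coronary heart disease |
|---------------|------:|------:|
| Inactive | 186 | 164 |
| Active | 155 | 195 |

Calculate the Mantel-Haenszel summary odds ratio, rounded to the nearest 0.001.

OR_MH = Σ(aᵢdᵢ/nᵢ) / Σ(bᵢcᵢ/nᵢ), where nᵢ is the stratum total.
Stratum 1 (Site A): n = 229; a·d/n = 96·75/229 = 31.4410; b·c/n = 19·39/229 = 3.2358
Stratum 2 (Site B): n = 451; a·d/n = 63·267/451 = 37.2971; b·c/n = 25·96/451 = 5.3215
Stratum 3 (Site C): n = 700; a·d/n = 186·195/700 = 51.8143; b·c/n = 164·155/700 = 36.3143
OR_MH = (31.4410 + 37.2971 + 51.8143) / (3.2358 + 5.3215 + 36.3143) = 120.5525 / 44.8716 = 2.68661

2.687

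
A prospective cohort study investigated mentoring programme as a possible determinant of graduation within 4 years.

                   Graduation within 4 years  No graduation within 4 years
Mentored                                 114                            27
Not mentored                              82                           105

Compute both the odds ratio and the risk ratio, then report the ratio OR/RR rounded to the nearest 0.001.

2.932

Cells: a = 114, b = 27, c = 82, d = 105.
OR = (114·105)/(27·82) = 11970/2214 = 5.40650
Risk in exposed = 114/141 = 0.80851; risk in unexposed = 82/187 = 0.43850; RR = 1.84380
OR/RR = 5.40650 / 1.84380 = 2.93226
The outcome is not rare, so the OR lies further from 1 than the RR.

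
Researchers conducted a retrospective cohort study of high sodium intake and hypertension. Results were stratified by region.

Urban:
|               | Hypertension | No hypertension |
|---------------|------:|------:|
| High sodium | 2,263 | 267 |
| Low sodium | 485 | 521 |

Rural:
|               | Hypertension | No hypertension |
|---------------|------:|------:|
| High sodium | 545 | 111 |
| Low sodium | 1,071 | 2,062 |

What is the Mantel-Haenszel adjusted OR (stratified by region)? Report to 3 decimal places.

9.265

OR_MH = Σ(aᵢdᵢ/nᵢ) / Σ(bᵢcᵢ/nᵢ), where nᵢ is the stratum total.
Stratum 1 (Urban): n = 3536; a·d/n = 2263·521/3536 = 333.4341; b·c/n = 267·485/3536 = 36.6219
Stratum 2 (Rural): n = 3789; a·d/n = 545·2062/3789 = 296.5928; b·c/n = 111·1071/3789 = 31.3753
OR_MH = (333.4341 + 296.5928) / (36.6219 + 31.3753) = 630.0269 / 67.9972 = 9.26548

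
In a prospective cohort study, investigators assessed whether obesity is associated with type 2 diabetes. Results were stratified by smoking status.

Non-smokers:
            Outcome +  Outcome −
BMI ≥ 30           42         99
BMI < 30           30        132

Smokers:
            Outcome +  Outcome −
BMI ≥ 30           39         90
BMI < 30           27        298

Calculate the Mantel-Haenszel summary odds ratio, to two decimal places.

OR_MH = Σ(aᵢdᵢ/nᵢ) / Σ(bᵢcᵢ/nᵢ), where nᵢ is the stratum total.
Stratum 1 (Non-smokers): n = 303; a·d/n = 42·132/303 = 18.2970; b·c/n = 99·30/303 = 9.8020
Stratum 2 (Smokers): n = 454; a·d/n = 39·298/454 = 25.5991; b·c/n = 90·27/454 = 5.3524
OR_MH = (18.2970 + 25.5991) / (9.8020 + 5.3524) = 43.8961 / 15.1544 = 2.89659

2.90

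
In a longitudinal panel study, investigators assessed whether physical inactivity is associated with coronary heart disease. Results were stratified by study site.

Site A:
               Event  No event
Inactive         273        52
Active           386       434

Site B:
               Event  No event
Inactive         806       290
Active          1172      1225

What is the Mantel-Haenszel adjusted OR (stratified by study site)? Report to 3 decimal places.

OR_MH = Σ(aᵢdᵢ/nᵢ) / Σ(bᵢcᵢ/nᵢ), where nᵢ is the stratum total.
Stratum 1 (Site A): n = 1145; a·d/n = 273·434/1145 = 103.4777; b·c/n = 52·386/1145 = 17.5301
Stratum 2 (Site B): n = 3493; a·d/n = 806·1225/3493 = 282.6653; b·c/n = 290·1172/3493 = 97.3032
OR_MH = (103.4777 + 282.6653) / (17.5301 + 97.3032) = 386.1431 / 114.8333 = 3.36264

3.363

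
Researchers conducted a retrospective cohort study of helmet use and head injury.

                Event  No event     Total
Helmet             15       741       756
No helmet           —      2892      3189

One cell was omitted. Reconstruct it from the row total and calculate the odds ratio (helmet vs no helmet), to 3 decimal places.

The missing cell is in the unexposed row: 3189 − 2892 = 297.
So a = 15, b = 741, c = 297, d = 2892.
OR = (a·d)/(b·c) = (15 × 2892) / (741 × 297) = 43380 / 220077 = 0.19711

0.197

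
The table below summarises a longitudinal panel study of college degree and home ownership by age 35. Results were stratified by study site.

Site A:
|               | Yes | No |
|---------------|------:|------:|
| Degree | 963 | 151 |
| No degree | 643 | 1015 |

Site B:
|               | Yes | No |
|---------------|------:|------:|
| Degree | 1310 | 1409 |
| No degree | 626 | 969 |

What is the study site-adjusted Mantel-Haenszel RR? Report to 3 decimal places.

RR_MH = Σ(aᵢ·n₀ᵢ/nᵢ) / Σ(cᵢ·n₁ᵢ/nᵢ), with n₁ᵢ = aᵢ+bᵢ (exposed), n₀ᵢ = cᵢ+dᵢ (unexposed), nᵢ = n₁ᵢ+n₀ᵢ.
Stratum 1 (Site A): n₁ = 1114, n₀ = 1658, n = 2772; a·n₀/n = 963·1658/2772 = 575.9935; c·n₁/n = 643·1114/2772 = 258.4062
Stratum 2 (Site B): n₁ = 2719, n₀ = 1595, n = 4314; a·n₀/n = 1310·1595/4314 = 484.3417; c·n₁/n = 626·2719/4314 = 394.5512
RR_MH = (575.9935 + 484.3417) / (258.4062 + 394.5512) = 1060.3352 / 652.9574 = 1.62390

1.624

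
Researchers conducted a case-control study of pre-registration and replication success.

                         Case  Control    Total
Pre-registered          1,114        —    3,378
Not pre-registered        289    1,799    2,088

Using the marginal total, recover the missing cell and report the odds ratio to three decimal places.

3.063

The missing cell is in the exposed row: 3378 − 1114 = 2264.
So a = 1114, b = 2264, c = 289, d = 1799.
OR = (a·d)/(b·c) = (1114 × 1799) / (2264 × 289) = 2004086 / 654296 = 3.06297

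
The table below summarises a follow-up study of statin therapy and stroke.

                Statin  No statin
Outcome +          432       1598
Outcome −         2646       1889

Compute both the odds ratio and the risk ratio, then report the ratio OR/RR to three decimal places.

Reading the table with exposure as columns: a = 432 (Statin, case), b = 2646 (Statin, non-case), c = 1598 (No statin, case), d = 1889.
OR = (432·1889)/(2646·1598) = 816048/4228308 = 0.19300
Risk in exposed = 432/3078 = 0.14035; risk in unexposed = 1598/3487 = 0.45827; RR = 0.30626
OR/RR = 0.19300 / 0.30626 = 0.63017
The outcome is not rare, so the OR lies further from 1 than the RR.

0.630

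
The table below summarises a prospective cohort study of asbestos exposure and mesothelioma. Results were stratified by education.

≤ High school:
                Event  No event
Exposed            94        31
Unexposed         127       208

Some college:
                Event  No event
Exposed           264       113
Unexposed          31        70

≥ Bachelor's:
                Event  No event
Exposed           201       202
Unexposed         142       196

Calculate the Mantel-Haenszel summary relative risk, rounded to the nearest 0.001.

RR_MH = Σ(aᵢ·n₀ᵢ/nᵢ) / Σ(cᵢ·n₁ᵢ/nᵢ), with n₁ᵢ = aᵢ+bᵢ (exposed), n₀ᵢ = cᵢ+dᵢ (unexposed), nᵢ = n₁ᵢ+n₀ᵢ.
Stratum 1 (≤ High school): n₁ = 125, n₀ = 335, n = 460; a·n₀/n = 94·335/460 = 68.4565; c·n₁/n = 127·125/460 = 34.5109
Stratum 2 (Some college): n₁ = 377, n₀ = 101, n = 478; a·n₀/n = 264·101/478 = 55.7824; c·n₁/n = 31·377/478 = 24.4498
Stratum 3 (≥ Bachelor's): n₁ = 403, n₀ = 338, n = 741; a·n₀/n = 201·338/741 = 91.6842; c·n₁/n = 142·403/741 = 77.2281
RR_MH = (68.4565 + 55.7824 + 91.6842) / (34.5109 + 24.4498 + 77.2281) = 215.9232 / 136.1887 = 1.58547

1.585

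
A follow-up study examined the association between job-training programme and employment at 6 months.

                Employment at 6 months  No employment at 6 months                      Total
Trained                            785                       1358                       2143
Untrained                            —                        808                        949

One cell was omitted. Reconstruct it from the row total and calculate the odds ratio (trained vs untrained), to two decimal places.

The missing cell is in the unexposed row: 949 − 808 = 141.
So a = 785, b = 1358, c = 141, d = 808.
OR = (a·d)/(b·c) = (785 × 808) / (1358 × 141) = 634280 / 191478 = 3.31255

3.31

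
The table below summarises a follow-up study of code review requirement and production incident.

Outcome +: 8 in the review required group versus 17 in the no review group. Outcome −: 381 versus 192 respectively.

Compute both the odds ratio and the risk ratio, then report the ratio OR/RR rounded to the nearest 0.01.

0.94

From the description: a = 8, b = 381, c = 17, d = 192.
OR = (8·192)/(381·17) = 1536/6477 = 0.23715
Risk in exposed = 8/389 = 0.02057; risk in unexposed = 17/209 = 0.08134; RR = 0.25284
OR/RR = 0.23715 / 0.25284 = 0.93795
The outcome is rare in both groups, so OR ≈ RR (ratio near 1).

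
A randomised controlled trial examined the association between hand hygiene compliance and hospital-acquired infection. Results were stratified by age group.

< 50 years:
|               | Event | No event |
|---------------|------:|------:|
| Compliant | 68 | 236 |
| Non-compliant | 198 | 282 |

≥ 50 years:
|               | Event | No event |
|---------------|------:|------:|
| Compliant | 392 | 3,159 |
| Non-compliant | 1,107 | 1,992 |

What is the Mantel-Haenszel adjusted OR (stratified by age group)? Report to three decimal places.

0.242

OR_MH = Σ(aᵢdᵢ/nᵢ) / Σ(bᵢcᵢ/nᵢ), where nᵢ is the stratum total.
Stratum 1 (< 50 years): n = 784; a·d/n = 68·282/784 = 24.4592; b·c/n = 236·198/784 = 59.6020
Stratum 2 (≥ 50 years): n = 6650; a·d/n = 392·1992/6650 = 117.4232; b·c/n = 3159·1107/6650 = 525.8666
OR_MH = (24.4592 + 117.4232) / (59.6020 + 525.8666) = 141.8823 / 585.4687 = 0.24234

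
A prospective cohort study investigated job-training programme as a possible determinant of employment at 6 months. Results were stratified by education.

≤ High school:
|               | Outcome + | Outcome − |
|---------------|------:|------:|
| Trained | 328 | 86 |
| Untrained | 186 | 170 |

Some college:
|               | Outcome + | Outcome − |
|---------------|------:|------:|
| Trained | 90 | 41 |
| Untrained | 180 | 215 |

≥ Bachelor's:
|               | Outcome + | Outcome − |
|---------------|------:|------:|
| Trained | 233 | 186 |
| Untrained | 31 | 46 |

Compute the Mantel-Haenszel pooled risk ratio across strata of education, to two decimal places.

RR_MH = Σ(aᵢ·n₀ᵢ/nᵢ) / Σ(cᵢ·n₁ᵢ/nᵢ), with n₁ᵢ = aᵢ+bᵢ (exposed), n₀ᵢ = cᵢ+dᵢ (unexposed), nᵢ = n₁ᵢ+n₀ᵢ.
Stratum 1 (≤ High school): n₁ = 414, n₀ = 356, n = 770; a·n₀/n = 328·356/770 = 151.6468; c·n₁/n = 186·414/770 = 100.0052
Stratum 2 (Some college): n₁ = 131, n₀ = 395, n = 526; a·n₀/n = 90·395/526 = 67.5856; c·n₁/n = 180·131/526 = 44.8289
Stratum 3 (≥ Bachelor's): n₁ = 419, n₀ = 77, n = 496; a·n₀/n = 233·77/496 = 36.1714; c·n₁/n = 31·419/496 = 26.1875
RR_MH = (151.6468 + 67.5856 + 36.1714) / (100.0052 + 44.8289 + 26.1875) = 255.4037 / 171.0216 = 1.49340

1.49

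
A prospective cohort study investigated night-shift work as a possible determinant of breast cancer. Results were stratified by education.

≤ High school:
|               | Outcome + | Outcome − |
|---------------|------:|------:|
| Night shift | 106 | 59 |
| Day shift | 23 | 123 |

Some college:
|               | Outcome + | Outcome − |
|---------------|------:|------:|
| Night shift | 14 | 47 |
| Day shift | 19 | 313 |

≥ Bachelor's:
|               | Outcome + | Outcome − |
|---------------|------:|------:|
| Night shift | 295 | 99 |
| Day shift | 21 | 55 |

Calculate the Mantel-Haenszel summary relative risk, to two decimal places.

3.34

RR_MH = Σ(aᵢ·n₀ᵢ/nᵢ) / Σ(cᵢ·n₁ᵢ/nᵢ), with n₁ᵢ = aᵢ+bᵢ (exposed), n₀ᵢ = cᵢ+dᵢ (unexposed), nᵢ = n₁ᵢ+n₀ᵢ.
Stratum 1 (≤ High school): n₁ = 165, n₀ = 146, n = 311; a·n₀/n = 106·146/311 = 49.7621; c·n₁/n = 23·165/311 = 12.2026
Stratum 2 (Some college): n₁ = 61, n₀ = 332, n = 393; a·n₀/n = 14·332/393 = 11.8270; c·n₁/n = 19·61/393 = 2.9491
Stratum 3 (≥ Bachelor's): n₁ = 394, n₀ = 76, n = 470; a·n₀/n = 295·76/470 = 47.7021; c·n₁/n = 21·394/470 = 17.6043
RR_MH = (49.7621 + 11.8270 + 47.7021) / (12.2026 + 2.9491 + 17.6043) = 109.2912 / 32.7559 = 3.33653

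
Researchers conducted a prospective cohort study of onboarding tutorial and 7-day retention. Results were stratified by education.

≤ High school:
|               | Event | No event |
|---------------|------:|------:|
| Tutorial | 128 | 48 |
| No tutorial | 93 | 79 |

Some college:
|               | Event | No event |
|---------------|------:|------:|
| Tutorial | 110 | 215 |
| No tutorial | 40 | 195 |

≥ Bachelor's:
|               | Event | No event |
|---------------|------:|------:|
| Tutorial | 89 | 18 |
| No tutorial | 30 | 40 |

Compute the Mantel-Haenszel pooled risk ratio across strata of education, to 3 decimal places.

RR_MH = Σ(aᵢ·n₀ᵢ/nᵢ) / Σ(cᵢ·n₁ᵢ/nᵢ), with n₁ᵢ = aᵢ+bᵢ (exposed), n₀ᵢ = cᵢ+dᵢ (unexposed), nᵢ = n₁ᵢ+n₀ᵢ.
Stratum 1 (≤ High school): n₁ = 176, n₀ = 172, n = 348; a·n₀/n = 128·172/348 = 63.2644; c·n₁/n = 93·176/348 = 47.0345
Stratum 2 (Some college): n₁ = 325, n₀ = 235, n = 560; a·n₀/n = 110·235/560 = 46.1607; c·n₁/n = 40·325/560 = 23.2143
Stratum 3 (≥ Bachelor's): n₁ = 107, n₀ = 70, n = 177; a·n₀/n = 89·70/177 = 35.1977; c·n₁/n = 30·107/177 = 18.1356
RR_MH = (63.2644 + 46.1607 + 35.1977) / (47.0345 + 23.2143 + 18.1356) = 144.6228 / 88.3844 = 1.63629

1.636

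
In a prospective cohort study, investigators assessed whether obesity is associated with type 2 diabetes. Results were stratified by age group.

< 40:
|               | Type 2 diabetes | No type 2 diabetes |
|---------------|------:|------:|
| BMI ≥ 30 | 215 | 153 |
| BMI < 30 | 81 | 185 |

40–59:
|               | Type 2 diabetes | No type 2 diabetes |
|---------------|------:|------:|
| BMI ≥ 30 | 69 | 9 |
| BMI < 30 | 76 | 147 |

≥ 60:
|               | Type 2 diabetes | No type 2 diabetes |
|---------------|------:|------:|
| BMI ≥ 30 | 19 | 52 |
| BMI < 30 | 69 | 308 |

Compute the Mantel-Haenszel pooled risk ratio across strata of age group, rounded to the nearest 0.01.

2.03

RR_MH = Σ(aᵢ·n₀ᵢ/nᵢ) / Σ(cᵢ·n₁ᵢ/nᵢ), with n₁ᵢ = aᵢ+bᵢ (exposed), n₀ᵢ = cᵢ+dᵢ (unexposed), nᵢ = n₁ᵢ+n₀ᵢ.
Stratum 1 (< 40): n₁ = 368, n₀ = 266, n = 634; a·n₀/n = 215·266/634 = 90.2050; c·n₁/n = 81·368/634 = 47.0158
Stratum 2 (40–59): n₁ = 78, n₀ = 223, n = 301; a·n₀/n = 69·223/301 = 51.1196; c·n₁/n = 76·78/301 = 19.6944
Stratum 3 (≥ 60): n₁ = 71, n₀ = 377, n = 448; a·n₀/n = 19·377/448 = 15.9888; c·n₁/n = 69·71/448 = 10.9353
RR_MH = (90.2050 + 51.1196 + 15.9888) / (47.0158 + 19.6944 + 10.9353) = 157.3135 / 77.6454 = 2.02605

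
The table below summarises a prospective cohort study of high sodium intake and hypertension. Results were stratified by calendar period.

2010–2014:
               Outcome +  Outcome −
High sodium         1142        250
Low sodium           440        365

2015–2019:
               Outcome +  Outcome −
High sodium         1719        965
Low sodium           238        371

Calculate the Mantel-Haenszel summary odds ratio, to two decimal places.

OR_MH = Σ(aᵢdᵢ/nᵢ) / Σ(bᵢcᵢ/nᵢ), where nᵢ is the stratum total.
Stratum 1 (2010–2014): n = 2197; a·d/n = 1142·365/2197 = 189.7269; b·c/n = 250·440/2197 = 50.0683
Stratum 2 (2015–2019): n = 3293; a·d/n = 1719·371/3293 = 193.6681; b·c/n = 965·238/3293 = 69.7449
OR_MH = (189.7269 + 193.6681) / (50.0683 + 69.7449) = 383.3950 / 119.8132 = 3.19994

3.20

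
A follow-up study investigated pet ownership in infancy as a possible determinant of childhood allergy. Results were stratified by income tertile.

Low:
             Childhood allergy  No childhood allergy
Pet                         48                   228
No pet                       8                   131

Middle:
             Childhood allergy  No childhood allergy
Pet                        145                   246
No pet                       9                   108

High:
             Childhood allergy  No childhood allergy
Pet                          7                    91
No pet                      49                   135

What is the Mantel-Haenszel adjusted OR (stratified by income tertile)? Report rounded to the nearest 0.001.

2.008

OR_MH = Σ(aᵢdᵢ/nᵢ) / Σ(bᵢcᵢ/nᵢ), where nᵢ is the stratum total.
Stratum 1 (Low): n = 415; a·d/n = 48·131/415 = 15.1518; b·c/n = 228·8/415 = 4.3952
Stratum 2 (Middle): n = 508; a·d/n = 145·108/508 = 30.8268; b·c/n = 246·9/508 = 4.3583
Stratum 3 (High): n = 282; a·d/n = 7·135/282 = 3.3511; b·c/n = 91·49/282 = 15.8121
OR_MH = (15.1518 + 30.8268 + 3.3511) / (4.3952 + 4.3583 + 15.8121) = 49.3296 / 24.5655 = 2.00809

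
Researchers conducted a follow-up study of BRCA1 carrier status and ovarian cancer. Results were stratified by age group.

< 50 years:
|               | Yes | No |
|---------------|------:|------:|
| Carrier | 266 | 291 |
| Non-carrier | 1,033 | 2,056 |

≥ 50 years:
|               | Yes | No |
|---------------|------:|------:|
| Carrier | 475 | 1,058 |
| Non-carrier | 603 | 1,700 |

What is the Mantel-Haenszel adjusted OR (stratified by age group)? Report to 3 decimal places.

1.449

OR_MH = Σ(aᵢdᵢ/nᵢ) / Σ(bᵢcᵢ/nᵢ), where nᵢ is the stratum total.
Stratum 1 (< 50 years): n = 3646; a·d/n = 266·2056/3646 = 149.9989; b·c/n = 291·1033/3646 = 82.4473
Stratum 2 (≥ 50 years): n = 3836; a·d/n = 475·1700/3836 = 210.5057; b·c/n = 1058·603/3836 = 166.3123
OR_MH = (149.9989 + 210.5057) / (82.4473 + 166.3123) = 360.5046 / 248.7596 = 1.44921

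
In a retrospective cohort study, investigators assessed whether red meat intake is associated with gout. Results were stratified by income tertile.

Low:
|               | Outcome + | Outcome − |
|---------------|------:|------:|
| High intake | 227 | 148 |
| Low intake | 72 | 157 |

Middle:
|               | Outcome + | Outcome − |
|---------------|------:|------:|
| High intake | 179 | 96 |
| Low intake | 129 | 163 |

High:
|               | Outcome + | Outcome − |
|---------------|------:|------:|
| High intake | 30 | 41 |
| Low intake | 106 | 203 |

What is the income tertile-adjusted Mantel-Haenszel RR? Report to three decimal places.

RR_MH = Σ(aᵢ·n₀ᵢ/nᵢ) / Σ(cᵢ·n₁ᵢ/nᵢ), with n₁ᵢ = aᵢ+bᵢ (exposed), n₀ᵢ = cᵢ+dᵢ (unexposed), nᵢ = n₁ᵢ+n₀ᵢ.
Stratum 1 (Low): n₁ = 375, n₀ = 229, n = 604; a·n₀/n = 227·229/604 = 86.0646; c·n₁/n = 72·375/604 = 44.7020
Stratum 2 (Middle): n₁ = 275, n₀ = 292, n = 567; a·n₀/n = 179·292/567 = 92.1834; c·n₁/n = 129·275/567 = 62.5661
Stratum 3 (High): n₁ = 71, n₀ = 309, n = 380; a·n₀/n = 30·309/380 = 24.3947; c·n₁/n = 106·71/380 = 19.8053
RR_MH = (86.0646 + 92.1834 + 24.3947) / (44.7020 + 62.5661 + 19.8053) = 202.6427 / 127.0734 = 1.59469

1.595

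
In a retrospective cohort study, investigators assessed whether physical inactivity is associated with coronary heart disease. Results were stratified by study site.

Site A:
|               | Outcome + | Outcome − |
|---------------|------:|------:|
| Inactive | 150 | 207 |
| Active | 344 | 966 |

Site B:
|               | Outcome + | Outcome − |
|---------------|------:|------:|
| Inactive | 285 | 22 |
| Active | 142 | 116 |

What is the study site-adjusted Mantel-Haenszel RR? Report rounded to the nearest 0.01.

1.64

RR_MH = Σ(aᵢ·n₀ᵢ/nᵢ) / Σ(cᵢ·n₁ᵢ/nᵢ), with n₁ᵢ = aᵢ+bᵢ (exposed), n₀ᵢ = cᵢ+dᵢ (unexposed), nᵢ = n₁ᵢ+n₀ᵢ.
Stratum 1 (Site A): n₁ = 357, n₀ = 1310, n = 1667; a·n₀/n = 150·1310/1667 = 117.8764; c·n₁/n = 344·357/1667 = 73.6701
Stratum 2 (Site B): n₁ = 307, n₀ = 258, n = 565; a·n₀/n = 285·258/565 = 130.1416; c·n₁/n = 142·307/565 = 77.1575
RR_MH = (117.8764 + 130.1416) / (73.6701 + 77.1575) = 248.0180 / 150.8276 = 1.64438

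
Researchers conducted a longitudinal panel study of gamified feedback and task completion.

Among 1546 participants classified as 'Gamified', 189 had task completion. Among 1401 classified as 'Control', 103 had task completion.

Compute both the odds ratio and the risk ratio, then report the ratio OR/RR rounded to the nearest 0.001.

From the description: a = 189, b = 1357, c = 103, d = 1298.
OR = (189·1298)/(1357·103) = 245322/139771 = 1.75517
Risk in exposed = 189/1546 = 0.12225; risk in unexposed = 103/1401 = 0.07352; RR = 1.66285
OR/RR = 1.75517 / 1.66285 = 1.05552
The outcome is not rare, so the OR lies further from 1 than the RR.

1.056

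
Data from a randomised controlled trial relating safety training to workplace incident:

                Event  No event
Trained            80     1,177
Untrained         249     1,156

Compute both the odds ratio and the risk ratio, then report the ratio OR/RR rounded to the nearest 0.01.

0.88

Cells: a = 80, b = 1177, c = 249, d = 1156.
OR = (80·1156)/(1177·249) = 92480/293073 = 0.31555
Risk in exposed = 80/1257 = 0.06364; risk in unexposed = 249/1405 = 0.17722; RR = 0.35911
OR/RR = 0.31555 / 0.35911 = 0.87870
The outcome is not rare, so the OR lies further from 1 than the RR.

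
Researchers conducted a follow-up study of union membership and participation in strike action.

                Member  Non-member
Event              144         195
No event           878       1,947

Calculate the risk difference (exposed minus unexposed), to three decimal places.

Reading the table with exposure as columns: a = 144 (Member, case), b = 878 (Member, non-case), c = 195 (Non-member, case), d = 1947.
Risk in exposed = 144/1022 = 0.140900; risk in unexposed = 195/2142 = 0.091036.
Risk difference = 0.140900 − 0.091036 = 0.049864

0.050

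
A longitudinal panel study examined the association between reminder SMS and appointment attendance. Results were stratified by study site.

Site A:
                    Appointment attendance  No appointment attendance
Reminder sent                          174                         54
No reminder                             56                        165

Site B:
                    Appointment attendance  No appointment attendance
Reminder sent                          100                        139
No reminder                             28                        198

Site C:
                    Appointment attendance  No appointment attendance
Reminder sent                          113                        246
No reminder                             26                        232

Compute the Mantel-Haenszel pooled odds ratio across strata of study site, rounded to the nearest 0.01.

OR_MH = Σ(aᵢdᵢ/nᵢ) / Σ(bᵢcᵢ/nᵢ), where nᵢ is the stratum total.
Stratum 1 (Site A): n = 449; a·d/n = 174·165/449 = 63.9421; b·c/n = 54·56/449 = 6.7350
Stratum 2 (Site B): n = 465; a·d/n = 100·198/465 = 42.5806; b·c/n = 139·28/465 = 8.3699
Stratum 3 (Site C): n = 617; a·d/n = 113·232/617 = 42.4895; b·c/n = 246·26/617 = 10.3663
OR_MH = (63.9421 + 42.5806 + 42.4895) / (6.7350 + 8.3699 + 10.3663) = 149.0122 / 25.4711 = 5.85024

5.85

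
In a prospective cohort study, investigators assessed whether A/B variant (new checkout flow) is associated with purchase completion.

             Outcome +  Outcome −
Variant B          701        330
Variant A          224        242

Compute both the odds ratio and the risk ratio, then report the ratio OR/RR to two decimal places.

1.62

Cells: a = 701, b = 330, c = 224, d = 242.
OR = (701·242)/(330·224) = 169642/73920 = 2.29494
Risk in exposed = 701/1031 = 0.67992; risk in unexposed = 224/466 = 0.48069; RR = 1.41448
OR/RR = 2.29494 / 1.41448 = 1.62246
The outcome is not rare, so the OR lies further from 1 than the RR.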